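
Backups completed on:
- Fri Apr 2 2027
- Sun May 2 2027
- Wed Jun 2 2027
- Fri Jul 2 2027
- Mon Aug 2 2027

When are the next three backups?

Thu Sep 2 2027, Sat Oct 2 2027, Tue Nov 2 2027

The day-of-month is always 2 (30, 31, 30, 31 days between events).
So this recurs on the 2nd of each month.
Next: September 2027 → Thu Sep 2 2027.
October 2027: Sat Oct 2 2027.
November 2027: Tue Nov 2 2027.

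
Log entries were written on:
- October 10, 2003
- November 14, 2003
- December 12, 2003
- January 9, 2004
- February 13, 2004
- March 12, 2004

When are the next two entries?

April 9, 2004; May 14, 2004

These are Fridays at 28- or 35-day spacing (35, 28, 28, 35, 28).
The pattern: 2nd Friday of the month.
April 2004 — 2nd Friday is April 9, 2004.
2nd Friday of May 2004: May 14, 2004.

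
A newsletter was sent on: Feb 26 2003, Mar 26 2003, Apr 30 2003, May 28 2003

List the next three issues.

Jun 25 2003, Jul 30 2003, Aug 27 2003

All Wednesdays; the gaps (28, 35, 28) vary with month length.
This is the last Wednesday of each month.
June 2003 ends with Wednesday Jun 25 2003.
Last Wednesday of July 2003: Jul 30 2003.
Last Wednesday of August 2003: Aug 27 2003.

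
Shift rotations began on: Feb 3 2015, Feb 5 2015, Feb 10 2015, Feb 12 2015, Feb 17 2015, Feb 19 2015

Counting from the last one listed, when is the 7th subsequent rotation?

Gaps: 2, 5, 2, 5, 2 days — not constant, but cyclic with period 2.
The events fall on every Tuesday and Thursday.
Next Tuesday: Feb 24 2015.
Next Thursday: Feb 26 2015.
Next Tuesday: Mar 3 2015.
Next Thursday: Mar 5 2015.
Next Tuesday: Mar 10 2015.
The following Thursday is Mar 12 2015.
The following Tuesday is Mar 17 2015.

Mar 17 2015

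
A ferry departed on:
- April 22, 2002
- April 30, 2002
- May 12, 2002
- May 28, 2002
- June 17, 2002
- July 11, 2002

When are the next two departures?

Intervals are 8, 12, 16, 20, 24 days — an arithmetic progression with common difference 4.
Next gap: 28 days. July 11, 2002 + 28 days = August 8, 2002.
Next gap: 32 days. August 8, 2002 + 32 days = September 9, 2002.

August 8, 2002; September 9, 2002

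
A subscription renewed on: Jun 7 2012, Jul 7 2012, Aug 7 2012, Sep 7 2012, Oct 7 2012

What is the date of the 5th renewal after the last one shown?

Gaps: 30, 31, 31, 30 days — not constant. Every event is on the 7th of the month.
Pattern: the 7th of each month.
Next: November 2012 → Nov 7 2012.
December 2012: Dec 7 2012.
Next: January 2013 → Jan 7 2013.
February 2013: Feb 7 2013.
Next: March 2013 → Mar 7 2013.

Mar 7 2013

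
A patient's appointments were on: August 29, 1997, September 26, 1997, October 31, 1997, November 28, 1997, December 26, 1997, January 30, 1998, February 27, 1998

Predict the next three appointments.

March 27, 1998; April 24, 1998; May 29, 1998

All Fridays; the gaps (28, 35, 28, 28, 35, 28) vary with month length.
This is the last Friday of each month.
Last Friday of March 1998: March 27, 1998.
April 1998 ends with Friday April 24, 1998.
May 1998 ends with Friday May 29, 1998.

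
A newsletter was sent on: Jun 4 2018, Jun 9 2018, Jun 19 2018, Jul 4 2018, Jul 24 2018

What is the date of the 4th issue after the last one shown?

Dec 1 2018

Gaps: 5, 10, 15, 20 days — each gap is 5 larger than the previous one.
Next gap: 25 days. Jul 24 2018 + 25 days = Aug 18 2018.
Next gap: 30 days. Aug 18 2018 + 30 days = Sep 17 2018.
Next gap: 35 days. Sep 17 2018 + 35 days = Oct 22 2018.
Next gap: 40 days. Oct 22 2018 + 40 days = Dec 1 2018.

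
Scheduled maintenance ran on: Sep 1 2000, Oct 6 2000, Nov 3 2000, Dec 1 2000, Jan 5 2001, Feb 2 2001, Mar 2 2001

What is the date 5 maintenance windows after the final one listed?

Aug 3 2001

These are Fridays at 28- or 35-day spacing (35, 28, 28, 35, 28, 28).
The pattern: 1st Friday of the month.
April 2001 — 1st Friday is Apr 6 2001.
May 2001 — 1st Friday is May 4 2001.
1st Friday of June 2001: Jun 1 2001.
July 2001 — 1st Friday is Jul 6 2001.
1st Friday of August 2001: Aug 3 2001.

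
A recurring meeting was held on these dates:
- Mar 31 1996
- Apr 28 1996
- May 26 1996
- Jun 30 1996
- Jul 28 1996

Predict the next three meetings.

Aug 25 1996, Sep 29 1996, Oct 27 1996

All Sundays; the gaps (28, 28, 35, 28) vary with month length.
This is the last Sunday of each month.
Last Sunday of August 1996: Aug 25 1996.
Last Sunday of September 1996: Sep 29 1996.
October 1996 ends with Sunday Oct 27 1996.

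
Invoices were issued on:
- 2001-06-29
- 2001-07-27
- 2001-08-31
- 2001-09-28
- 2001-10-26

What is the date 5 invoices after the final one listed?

These are Fridays with 28, 35, 28, 28-day gaps.
Each is the final Friday of its month — 2001-06-29 is past the 28th, so '4th Friday' doesn't fit.
November 2001 ends with Friday 2001-11-30.
Last Friday of December 2001: 2001-12-28.
Last Friday of January 2002: 2002-01-25.
February 2002 ends with Friday 2002-02-22.
March 2002 ends with Friday 2002-03-29.

2002-03-29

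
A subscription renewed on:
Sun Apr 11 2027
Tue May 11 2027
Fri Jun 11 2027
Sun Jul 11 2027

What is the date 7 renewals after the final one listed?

The day-of-month is always 11 (30, 31, 30 days between events).
So this recurs on the 11th of each month.
August 2027: Wed Aug 11 2027.
September 2027: Sat Sep 11 2027.
October 2027: Mon Oct 11 2027.
November 2027: Thu Nov 11 2027.
Next: December 2027 → Sat Dec 11 2027.
Next: January 2028 → Tue Jan 11 2028.
Next: February 2028 → Fri Feb 11 2028.

Fri Feb 11 2028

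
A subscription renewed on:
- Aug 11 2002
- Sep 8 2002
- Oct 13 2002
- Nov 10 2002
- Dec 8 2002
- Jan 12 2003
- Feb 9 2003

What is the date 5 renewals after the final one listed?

Jul 13 2003

These are Sundays at 28- or 35-day spacing (28, 35, 28, 28, 35, 28).
The pattern: 2nd Sunday of the month.
March 2003 — 2nd Sunday is Mar 9 2003.
April 2003 — 2nd Sunday is Apr 13 2003.
May 2003 — 2nd Sunday is May 11 2003.
2nd Sunday of June 2003: Jun 8 2003.
2nd Sunday of July 2003: Jul 13 2003.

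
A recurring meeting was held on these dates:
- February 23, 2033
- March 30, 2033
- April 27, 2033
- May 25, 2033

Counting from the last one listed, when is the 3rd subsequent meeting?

These are Wednesdays with 35, 28, 28-day gaps.
Each is the final Wednesday of its month — March 30, 2033 is past the 28th, so '4th Wednesday' doesn't fit.
June 2033 ends with Wednesday June 29, 2033.
Last Wednesday of July 2033: July 27, 2033.
August 2033 ends with Wednesday August 31, 2033.

August 31, 2033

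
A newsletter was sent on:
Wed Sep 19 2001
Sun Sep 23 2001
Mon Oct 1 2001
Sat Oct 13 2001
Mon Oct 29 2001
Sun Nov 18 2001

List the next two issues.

Wed Dec 12 2001, Wed Jan 9 2002

Intervals are 4, 8, 12, 16, 20 days — an arithmetic progression with common difference 4.
Next gap: 24 days. Sun Nov 18 2001 + 24 days = Wed Dec 12 2001.
Next gap: 28 days. Wed Dec 12 2001 + 28 days = Wed Jan 9 2002.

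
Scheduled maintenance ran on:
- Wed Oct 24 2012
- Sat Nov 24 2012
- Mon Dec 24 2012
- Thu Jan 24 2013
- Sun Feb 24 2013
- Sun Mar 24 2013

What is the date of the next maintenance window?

Wed Apr 24 2013

Gaps: 31, 30, 31, 31, 28 days — not constant. Every event is on the 24th of the month.
Pattern: the 24th of each month.
April 2013: Wed Apr 24 2013.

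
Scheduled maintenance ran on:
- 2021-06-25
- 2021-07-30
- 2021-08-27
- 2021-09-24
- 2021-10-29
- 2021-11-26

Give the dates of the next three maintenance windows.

Every date is a Friday; gaps 35, 28, 28, 35, 28 days.
Each is the last Friday of its month (at least one falls on the 29th or later, ruling out '4th Friday').
Last Friday of December 2021: 2021-12-31.
Last Friday of January 2022: 2022-01-28.
February 2022 ends with Friday 2022-02-25.

2021-12-31, 2022-01-28, 2022-02-25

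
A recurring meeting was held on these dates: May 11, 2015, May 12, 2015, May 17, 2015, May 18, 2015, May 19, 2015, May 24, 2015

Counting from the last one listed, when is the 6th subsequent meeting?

June 7, 2015

Every event lands on a Monday or Tuesday or Sunday (gaps cycle 1, 5, 1, 1, 5).
So the schedule is: every Monday, Tuesday and Sunday.
Next Monday: May 25, 2015.
The following Tuesday is May 26, 2015.
Next Sunday: May 31, 2015.
The following Monday is June 1, 2015.
Next Tuesday: June 2, 2015.
The following Sunday is June 7, 2015.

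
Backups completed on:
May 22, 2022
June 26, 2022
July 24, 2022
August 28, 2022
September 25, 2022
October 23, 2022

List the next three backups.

These are Sundays at 28- or 35-day spacing (35, 28, 35, 28, 28).
The pattern: 4th Sunday of the month.
November 2022 — 4th Sunday is November 27, 2022.
December 2022 — 4th Sunday is December 25, 2022.
4th Sunday of January 2023: January 22, 2023.

November 27, 2022; December 25, 2022; January 22, 2023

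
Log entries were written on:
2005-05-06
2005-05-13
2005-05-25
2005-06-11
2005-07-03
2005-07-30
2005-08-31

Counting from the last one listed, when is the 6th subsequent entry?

The spacing grows by 5 each time: 7, 12, 17, 22, 27, 32 days.
Next gap: 37 days. 2005-08-31 + 37 days = 2005-10-07.
Next gap: 42 days. 2005-10-07 + 42 days = 2005-11-18.
Next gap: 47 days. 2005-11-18 + 47 days = 2006-01-04.
Next gap: 52 days. 2006-01-04 + 52 days = 2006-02-25.
Next gap: 57 days. 2006-02-25 + 57 days = 2006-04-23.
Next gap: 62 days. 2006-04-23 + 62 days = 2006-06-24.

2006-06-24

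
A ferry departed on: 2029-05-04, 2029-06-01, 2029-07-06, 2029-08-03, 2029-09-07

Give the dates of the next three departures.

2029-10-05, 2029-11-02, 2029-12-07

All dates are Fridays, 28, 35, 28, 35 days apart.
Specifically, the 1st Friday of each month.
1st Friday of October 2029: 2029-10-05.
1st Friday of November 2029: 2029-11-02.
1st Friday of December 2029: 2029-12-07.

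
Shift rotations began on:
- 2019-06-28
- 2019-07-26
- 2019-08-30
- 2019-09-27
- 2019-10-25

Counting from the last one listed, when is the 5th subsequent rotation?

2020-03-27

All Fridays; the gaps (28, 35, 28, 28) vary with month length.
This is the last Friday of each month.
November 2019 ends with Friday 2019-11-29.
Last Friday of December 2019: 2019-12-27.
January 2020 ends with Friday 2020-01-31.
February 2020 ends with Friday 2020-02-28.
Last Friday of March 2020: 2020-03-27.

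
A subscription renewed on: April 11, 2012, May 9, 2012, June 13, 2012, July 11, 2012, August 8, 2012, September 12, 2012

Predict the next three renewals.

October 10, 2012; November 14, 2012; December 12, 2012

Gaps: 28, 35, 28, 28, 35 days — a mix of 28 and 35. Every date is a Wednesday.
Each is the 2nd Wednesday of its month.
2nd Wednesday of October 2012: October 10, 2012.
2nd Wednesday of November 2012: November 14, 2012.
2nd Wednesday of December 2012: December 12, 2012.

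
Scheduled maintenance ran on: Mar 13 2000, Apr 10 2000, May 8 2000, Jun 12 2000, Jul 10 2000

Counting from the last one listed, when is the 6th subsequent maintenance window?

These are Mondays at 28- or 35-day spacing (28, 28, 35, 28).
The pattern: 2nd Monday of the month.
August 2000 — 2nd Monday is Aug 14 2000.
2nd Monday of September 2000: Sep 11 2000.
October 2000 — 2nd Monday is Oct 9 2000.
2nd Monday of November 2000: Nov 13 2000.
December 2000 — 2nd Monday is Dec 11 2000.
2nd Monday of January 2001: Jan 8 2001.

Jan 8 2001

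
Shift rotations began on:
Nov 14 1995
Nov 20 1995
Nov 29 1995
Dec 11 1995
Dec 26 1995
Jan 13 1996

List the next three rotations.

Feb 3 1996, Feb 27 1996, Mar 25 1996

Intervals are 6, 9, 12, 15, 18 days — an arithmetic progression with common difference 3.
Next gap: 21 days. Jan 13 1996 + 21 days = Feb 3 1996.
Next gap: 24 days. Feb 3 1996 + 24 days = Feb 27 1996.
Next gap: 27 days. Feb 27 1996 + 27 days = Mar 25 1996.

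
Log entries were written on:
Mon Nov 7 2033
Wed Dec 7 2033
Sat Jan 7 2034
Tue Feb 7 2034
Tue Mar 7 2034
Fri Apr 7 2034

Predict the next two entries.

Each date is the 7th; the gaps (30, 31, 31, 28, 31) track the month lengths.
The rule is the 7th of each month.
Next: May 2034 → Sun May 7 2034.
Next: June 2034 → Wed Jun 7 2034.

Sun May 7 2034, Wed Jun 7 2034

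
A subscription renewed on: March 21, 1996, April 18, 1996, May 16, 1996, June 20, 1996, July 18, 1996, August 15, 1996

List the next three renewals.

All dates are Thursdays, 28, 28, 35, 28, 28 days apart.
Specifically, the 3rd Thursday of each month.
September 1996 — 3rd Thursday is September 19, 1996.
3rd Thursday of October 1996: October 17, 1996.
November 1996 — 3rd Thursday is November 21, 1996.

September 19, 1996; October 17, 1996; November 21, 1996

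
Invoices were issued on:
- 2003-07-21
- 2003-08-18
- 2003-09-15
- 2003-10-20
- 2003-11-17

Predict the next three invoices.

All dates are Mondays, 28, 28, 35, 28 days apart.
Specifically, the 3rd Monday of each month.
3rd Monday of December 2003: 2003-12-15.
January 2004 — 3rd Monday is 2004-01-19.
3rd Monday of February 2004: 2004-02-16.

2003-12-15, 2004-01-19, 2004-02-16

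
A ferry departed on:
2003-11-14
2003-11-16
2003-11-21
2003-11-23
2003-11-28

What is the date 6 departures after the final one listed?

2003-12-19

Every event lands on a Friday or Sunday (gaps cycle 2, 5, 2, 5).
So the schedule is: every Friday and Sunday.
Next Sunday: 2003-11-30.
The following Friday is 2003-12-05.
The following Sunday is 2003-12-07.
The following Friday is 2003-12-12.
Next Sunday: 2003-12-14.
Next Friday: 2003-12-19.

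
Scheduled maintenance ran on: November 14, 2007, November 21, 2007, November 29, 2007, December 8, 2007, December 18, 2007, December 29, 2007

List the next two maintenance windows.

January 10, 2008; January 23, 2008

Gaps: 7, 8, 9, 10, 11 days — each gap is 1 larger than the previous one.
Next gap: 12 days. December 29, 2007 + 12 days = January 10, 2008.
Next gap: 13 days. January 10, 2008 + 13 days = January 23, 2008.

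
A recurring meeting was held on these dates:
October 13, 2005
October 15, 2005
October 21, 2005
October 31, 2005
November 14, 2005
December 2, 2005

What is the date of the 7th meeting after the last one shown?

July 28, 2006

Intervals are 2, 6, 10, 14, 18 days — an arithmetic progression with common difference 4.
Next gap: 22 days. December 2, 2005 + 22 days = December 24, 2005.
Next gap: 26 days. December 24, 2005 + 26 days = January 19, 2006.
Next gap: 30 days. January 19, 2006 + 30 days = February 18, 2006.
Next gap: 34 days. February 18, 2006 + 34 days = March 24, 2006.
Next gap: 38 days. March 24, 2006 + 38 days = May 1, 2006.
Next gap: 42 days. May 1, 2006 + 42 days = June 12, 2006.
Next gap: 46 days. June 12, 2006 + 46 days = July 28, 2006.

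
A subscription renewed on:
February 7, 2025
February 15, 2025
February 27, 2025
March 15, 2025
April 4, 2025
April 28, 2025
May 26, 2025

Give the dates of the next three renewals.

Intervals are 8, 12, 16, 20, 24, 28 days — an arithmetic progression with common difference 4.
Next gap: 32 days. May 26, 2025 + 32 days = June 27, 2025.
Next gap: 36 days. June 27, 2025 + 36 days = August 2, 2025.
Next gap: 40 days. August 2, 2025 + 40 days = September 11, 2025.

June 27, 2025; August 2, 2025; September 11, 2025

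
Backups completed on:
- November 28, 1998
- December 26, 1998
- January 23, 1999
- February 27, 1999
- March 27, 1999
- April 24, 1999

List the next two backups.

Gaps: 28, 28, 35, 28, 28 days — a mix of 28 and 35. Every date is a Saturday.
Each is the 4th Saturday of its month.
4th Saturday of May 1999: May 22, 1999.
4th Saturday of June 1999: June 26, 1999.

May 22, 1999; June 26, 1999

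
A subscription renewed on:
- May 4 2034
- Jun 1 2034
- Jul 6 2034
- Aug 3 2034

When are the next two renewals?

All dates are Thursdays, 28, 35, 28 days apart.
Specifically, the 1st Thursday of each month.
September 2034 — 1st Thursday is Sep 7 2034.
October 2034 — 1st Thursday is Oct 5 2034.

Sep 7 2034, Oct 5 2034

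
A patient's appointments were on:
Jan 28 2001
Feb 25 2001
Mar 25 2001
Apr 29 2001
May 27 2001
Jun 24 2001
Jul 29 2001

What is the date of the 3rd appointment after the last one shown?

Oct 28 2001

Every date is a Sunday; gaps 28, 28, 35, 28, 28, 35 days.
Each is the last Sunday of its month (at least one falls on the 29th or later, ruling out '4th Sunday').
Last Sunday of August 2001: Aug 26 2001.
September 2001 ends with Sunday Sep 30 2001.
October 2001 ends with Sunday Oct 28 2001.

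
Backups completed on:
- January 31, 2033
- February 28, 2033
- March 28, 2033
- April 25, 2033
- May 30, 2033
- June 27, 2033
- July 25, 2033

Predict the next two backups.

All Mondays; the gaps (28, 28, 28, 35, 28, 28) vary with month length.
This is the last Monday of each month.
Last Monday of August 2033: August 29, 2033.
September 2033 ends with Monday September 26, 2033.

August 29, 2033; September 26, 2033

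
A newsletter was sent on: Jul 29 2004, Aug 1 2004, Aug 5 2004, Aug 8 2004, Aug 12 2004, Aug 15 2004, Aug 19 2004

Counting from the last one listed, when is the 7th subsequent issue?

Gaps: 3, 4, 3, 4, 3, 4 days — not constant, but cyclic with period 2.
The events fall on every Thursday and Sunday.
Next Sunday: Aug 22 2004.
The following Thursday is Aug 26 2004.
The following Sunday is Aug 29 2004.
The following Thursday is Sep 2 2004.
Next Sunday: Sep 5 2004.
Next Thursday: Sep 9 2004.
The following Sunday is Sep 12 2004.

Sep 12 2004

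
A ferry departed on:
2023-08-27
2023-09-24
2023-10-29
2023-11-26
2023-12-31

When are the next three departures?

2024-01-28, 2024-02-25, 2024-03-31

These are Sundays with 28, 35, 28, 35-day gaps.
Each is the final Sunday of its month — 2023-10-29 is past the 28th, so '4th Sunday' doesn't fit.
Last Sunday of January 2024: 2024-01-28.
February 2024 ends with Sunday 2024-02-25.
Last Sunday of March 2024: 2024-03-31.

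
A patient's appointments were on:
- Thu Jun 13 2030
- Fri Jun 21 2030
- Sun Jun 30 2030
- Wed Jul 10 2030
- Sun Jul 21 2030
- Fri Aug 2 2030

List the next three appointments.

The spacing grows by 1 each time: 8, 9, 10, 11, 12 days.
Next gap: 13 days. Fri Aug 2 2030 + 13 days = Thu Aug 15 2030.
Next gap: 14 days. Thu Aug 15 2030 + 14 days = Thu Aug 29 2030.
Next gap: 15 days. Thu Aug 29 2030 + 15 days = Fri Sep 13 2030.

Thu Aug 15 2030, Thu Aug 29 2030, Fri Sep 13 2030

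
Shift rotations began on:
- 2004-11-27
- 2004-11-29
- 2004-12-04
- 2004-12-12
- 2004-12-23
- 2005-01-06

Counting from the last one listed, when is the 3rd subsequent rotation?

2005-03-07

The spacing grows by 3 each time: 2, 5, 8, 11, 14 days.
Next gap: 17 days. 2005-01-06 + 17 days = 2005-01-23.
Next gap: 20 days. 2005-01-23 + 20 days = 2005-02-12.
Next gap: 23 days. 2005-02-12 + 23 days = 2005-03-07.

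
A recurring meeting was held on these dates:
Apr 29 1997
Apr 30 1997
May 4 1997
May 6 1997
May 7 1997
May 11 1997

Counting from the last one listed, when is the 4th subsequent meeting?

May 20 1997

Gaps: 1, 4, 2, 1, 4 days — not constant, but cyclic with period 3.
The events fall on every Tuesday, Wednesday and Sunday.
The following Tuesday is May 13 1997.
The following Wednesday is May 14 1997.
Next Sunday: May 18 1997.
Next Tuesday: May 20 1997.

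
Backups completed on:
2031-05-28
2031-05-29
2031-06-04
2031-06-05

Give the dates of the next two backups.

The gap pattern 1, 6, 1 repeats every 2 events.
These are the Wednesdays and Thursdays of each week.
The following Wednesday is 2031-06-11.
The following Thursday is 2031-06-12.

2031-06-11, 2031-06-12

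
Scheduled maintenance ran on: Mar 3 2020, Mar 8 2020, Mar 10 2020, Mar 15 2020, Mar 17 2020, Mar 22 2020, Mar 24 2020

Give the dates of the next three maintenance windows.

Mar 29 2020, Mar 31 2020, Apr 5 2020

Every event lands on a Tuesday or Sunday (gaps cycle 5, 2, 5, 2, 5, 2).
So the schedule is: every Tuesday and Sunday.
Next Sunday: Mar 29 2020.
The following Tuesday is Mar 31 2020.
Next Sunday: Apr 5 2020.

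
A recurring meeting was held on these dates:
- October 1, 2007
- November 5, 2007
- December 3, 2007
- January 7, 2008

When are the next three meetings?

Gaps: 35, 28, 35 days — a mix of 28 and 35. Every date is a Monday.
Each is the 1st Monday of its month.
February 2008 — 1st Monday is February 4, 2008.
1st Monday of March 2008: March 3, 2008.
1st Monday of April 2008: April 7, 2008.

February 4, 2008; March 3, 2008; April 7, 2008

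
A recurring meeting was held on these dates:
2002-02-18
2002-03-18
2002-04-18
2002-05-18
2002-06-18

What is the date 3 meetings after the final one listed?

Each date is the 18th; the gaps (28, 31, 30, 31) track the month lengths.
The rule is the 18th of each month.
Next: July 2002 → 2002-07-18.
Next: August 2002 → 2002-08-18.
September 2002: 2002-09-18.

2002-09-18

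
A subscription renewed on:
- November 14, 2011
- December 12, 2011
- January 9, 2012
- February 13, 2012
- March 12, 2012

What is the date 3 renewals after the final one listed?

These are Mondays at 28- or 35-day spacing (28, 28, 35, 28).
The pattern: 2nd Monday of the month.
April 2012 — 2nd Monday is April 9, 2012.
2nd Monday of May 2012: May 14, 2012.
June 2012 — 2nd Monday is June 11, 2012.

June 11, 2012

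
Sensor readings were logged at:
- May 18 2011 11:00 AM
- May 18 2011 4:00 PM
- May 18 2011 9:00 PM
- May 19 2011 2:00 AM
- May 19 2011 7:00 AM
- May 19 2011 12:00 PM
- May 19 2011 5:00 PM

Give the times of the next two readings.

May 19 2011 10:00 PM, May 20 2011 3:00 AM

Spacing: 5, 5, 5, 5, 5, 5 h — constant 5 h.
May 19 2011 5:00 PM + 5 h = May 19 2011 10:00 PM.
May 19 2011 10:00 PM + 5 h = May 20 2011 3:00 AM.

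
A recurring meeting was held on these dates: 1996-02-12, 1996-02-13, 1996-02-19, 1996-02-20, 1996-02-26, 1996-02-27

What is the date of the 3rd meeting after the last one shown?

1996-03-11

Gaps: 1, 6, 1, 6, 1 days — not constant, but cyclic with period 2.
The events fall on every Monday and Tuesday.
The following Monday is 1996-03-04.
Next Tuesday: 1996-03-05.
The following Monday is 1996-03-11.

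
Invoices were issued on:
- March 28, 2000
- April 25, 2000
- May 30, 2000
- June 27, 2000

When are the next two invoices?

July 25, 2000; August 29, 2000

All Tuesdays; the gaps (28, 35, 28) vary with month length.
This is the last Tuesday of each month.
Last Tuesday of July 2000: July 25, 2000.
August 2000 ends with Tuesday August 29, 2000.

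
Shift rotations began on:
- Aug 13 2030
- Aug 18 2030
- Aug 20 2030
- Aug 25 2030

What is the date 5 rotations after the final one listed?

Sep 10 2030

Gaps: 5, 2, 5 days — not constant, but cyclic with period 2.
The events fall on every Tuesday and Sunday.
Next Tuesday: Aug 27 2030.
Next Sunday: Sep 1 2030.
The following Tuesday is Sep 3 2030.
Next Sunday: Sep 8 2030.
The following Tuesday is Sep 10 2030.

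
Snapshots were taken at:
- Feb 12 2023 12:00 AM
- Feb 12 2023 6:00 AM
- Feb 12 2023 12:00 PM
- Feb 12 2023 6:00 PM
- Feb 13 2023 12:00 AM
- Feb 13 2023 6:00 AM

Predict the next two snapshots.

Feb 13 2023 12:00 PM, Feb 13 2023 6:00 PM

Spacing: 6, 6, 6, 6, 6 h — constant 6 h.
Feb 13 2023 6:00 AM + 6 h = Feb 13 2023 12:00 PM.
Feb 13 2023 12:00 PM + 6 h = Feb 13 2023 6:00 PM.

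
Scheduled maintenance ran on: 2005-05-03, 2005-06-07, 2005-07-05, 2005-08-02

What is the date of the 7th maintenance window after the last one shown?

2006-03-07

All dates are Tuesdays, 35, 28, 28 days apart.
Specifically, the 1st Tuesday of each month.
1st Tuesday of September 2005: 2005-09-06.
1st Tuesday of October 2005: 2005-10-04.
November 2005 — 1st Tuesday is 2005-11-01.
December 2005 — 1st Tuesday is 2005-12-06.
1st Tuesday of January 2006: 2006-01-03.
1st Tuesday of February 2006: 2006-02-07.
1st Tuesday of March 2006: 2006-03-07.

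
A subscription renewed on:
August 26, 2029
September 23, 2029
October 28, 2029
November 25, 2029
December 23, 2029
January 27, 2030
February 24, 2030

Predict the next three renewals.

March 24, 2030; April 28, 2030; May 26, 2030

These are Sundays at 28- or 35-day spacing (28, 35, 28, 28, 35, 28).
The pattern: 4th Sunday of the month.
4th Sunday of March 2030: March 24, 2030.
4th Sunday of April 2030: April 28, 2030.
4th Sunday of May 2030: May 26, 2030.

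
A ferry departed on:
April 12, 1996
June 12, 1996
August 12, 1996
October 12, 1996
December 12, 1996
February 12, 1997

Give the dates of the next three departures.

Gaps: 61, 61, 61, 61, 62 days — not constant. Every event is on the 12th of the month.
Pattern: the 12th of every 2 months.
April 1997: April 12, 1997.
June 1997: June 12, 1997.
August 1997: August 12, 1997.

April 12, 1997; June 12, 1997; August 12, 1997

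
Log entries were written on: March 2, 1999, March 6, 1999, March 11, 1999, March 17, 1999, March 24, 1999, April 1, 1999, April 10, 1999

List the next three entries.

Intervals are 4, 5, 6, 7, 8, 9 days — an arithmetic progression with common difference 1.
Next gap: 10 days. April 10, 1999 + 10 days = April 20, 1999.
Next gap: 11 days. April 20, 1999 + 11 days = May 1, 1999.
Next gap: 12 days. May 1, 1999 + 12 days = May 13, 1999.

April 20, 1999; May 1, 1999; May 13, 1999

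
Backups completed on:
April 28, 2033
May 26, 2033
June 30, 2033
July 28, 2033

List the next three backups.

These are Thursdays with 28, 35, 28-day gaps.
Each is the final Thursday of its month — June 30, 2033 is past the 28th, so '4th Thursday' doesn't fit.
Last Thursday of August 2033: August 25, 2033.
September 2033 ends with Thursday September 29, 2033.
Last Thursday of October 2033: October 27, 2033.

August 25, 2033; September 29, 2033; October 27, 2033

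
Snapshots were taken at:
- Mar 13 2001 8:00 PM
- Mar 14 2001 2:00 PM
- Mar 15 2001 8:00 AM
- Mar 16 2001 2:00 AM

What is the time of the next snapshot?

The interval is a steady 18 hours (18, 18, 18).
Mar 16 2001 2:00 AM + 18 h = Mar 16 2001 8:00 PM.

Mar 16 2001 8:00 PM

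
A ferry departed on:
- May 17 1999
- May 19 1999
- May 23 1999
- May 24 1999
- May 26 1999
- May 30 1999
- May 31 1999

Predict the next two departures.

Every event lands on a Monday or Wednesday or Sunday (gaps cycle 2, 4, 1, 2, 4, 1).
So the schedule is: every Monday, Wednesday and Sunday.
Next Wednesday: Jun 2 1999.
The following Sunday is Jun 6 1999.

Jun 2 1999, Jun 6 1999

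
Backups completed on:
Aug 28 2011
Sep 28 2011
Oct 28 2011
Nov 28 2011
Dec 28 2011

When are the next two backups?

Jan 28 2012, Feb 28 2012

Gaps: 31, 30, 31, 30 days — not constant. Every event is on the 28th of the month.
Pattern: the 28th of each month.
Next: January 2012 → Jan 28 2012.
Next: February 2012 → Feb 28 2012.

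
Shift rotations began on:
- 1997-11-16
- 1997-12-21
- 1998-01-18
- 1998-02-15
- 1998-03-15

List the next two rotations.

1998-04-19, 1998-05-17

Gaps: 35, 28, 28, 28 days — a mix of 28 and 35. Every date is a Sunday.
Each is the 3rd Sunday of its month.
3rd Sunday of April 1998: 1998-04-19.
3rd Sunday of May 1998: 1998-05-17.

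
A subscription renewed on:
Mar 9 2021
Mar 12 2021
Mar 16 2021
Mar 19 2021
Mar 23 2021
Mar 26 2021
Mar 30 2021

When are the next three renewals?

Apr 2 2021, Apr 6 2021, Apr 9 2021

The gap pattern 3, 4, 3, 4, 3, 4 repeats every 2 events.
These are the Tuesdays and Fridays of each week.
Next Friday: Apr 2 2021.
The following Tuesday is Apr 6 2021.
Next Friday: Apr 9 2021.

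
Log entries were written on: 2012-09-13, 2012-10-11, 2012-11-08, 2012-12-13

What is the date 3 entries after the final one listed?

2013-03-14

All dates are Thursdays, 28, 28, 35 days apart.
Specifically, the 2nd Thursday of each month.
2nd Thursday of January 2013: 2013-01-10.
February 2013 — 2nd Thursday is 2013-02-14.
March 2013 — 2nd Thursday is 2013-03-14.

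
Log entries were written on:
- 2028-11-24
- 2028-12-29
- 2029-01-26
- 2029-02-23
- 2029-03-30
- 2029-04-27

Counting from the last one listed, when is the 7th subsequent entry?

Every date is a Friday; gaps 35, 28, 28, 35, 28 days.
Each is the last Friday of its month (at least one falls on the 29th or later, ruling out '4th Friday').
Last Friday of May 2029: 2029-05-25.
Last Friday of June 2029: 2029-06-29.
Last Friday of July 2029: 2029-07-27.
Last Friday of August 2029: 2029-08-31.
Last Friday of September 2029: 2029-09-28.
Last Friday of October 2029: 2029-10-26.
November 2029 ends with Friday 2029-11-30.

2029-11-30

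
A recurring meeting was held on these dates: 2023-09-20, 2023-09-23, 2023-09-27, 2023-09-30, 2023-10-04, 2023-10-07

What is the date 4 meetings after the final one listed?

2023-10-21

Every event lands on a Wednesday or Saturday (gaps cycle 3, 4, 3, 4, 3).
So the schedule is: every Wednesday and Saturday.
Next Wednesday: 2023-10-11.
Next Saturday: 2023-10-14.
Next Wednesday: 2023-10-18.
The following Saturday is 2023-10-21.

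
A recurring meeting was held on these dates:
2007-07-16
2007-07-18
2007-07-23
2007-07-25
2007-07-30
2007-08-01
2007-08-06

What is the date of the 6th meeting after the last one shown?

2007-08-27

Gaps: 2, 5, 2, 5, 2, 5 days — not constant, but cyclic with period 2.
The events fall on every Monday and Wednesday.
Next Wednesday: 2007-08-08.
Next Monday: 2007-08-13.
The following Wednesday is 2007-08-15.
The following Monday is 2007-08-20.
The following Wednesday is 2007-08-22.
Next Monday: 2007-08-27.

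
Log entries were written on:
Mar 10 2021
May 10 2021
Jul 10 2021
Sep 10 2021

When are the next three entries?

Nov 10 2021, Jan 10 2022, Mar 10 2022

The day-of-month is always 10 (61, 61, 62 days between events).
So this recurs on the 10th of every 2 months.
November 2021: Nov 10 2021.
January 2022: Jan 10 2022.
Next: March 2022 → Mar 10 2022.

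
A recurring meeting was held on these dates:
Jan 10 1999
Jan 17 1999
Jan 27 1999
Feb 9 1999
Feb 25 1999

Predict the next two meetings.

Mar 16 1999, Apr 7 1999

Gaps: 7, 10, 13, 16 days — each gap is 3 larger than the previous one.
Next gap: 19 days. Feb 25 1999 + 19 days = Mar 16 1999.
Next gap: 22 days. Mar 16 1999 + 22 days = Apr 7 1999.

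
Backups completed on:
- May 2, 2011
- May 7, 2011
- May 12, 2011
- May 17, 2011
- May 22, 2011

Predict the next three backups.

Every event comes 5 days after the last (5, 5, 5, 5).
May 22, 2011 + 5 days = May 27, 2011.
May 27, 2011 + 5 days = June 1, 2011.
June 1, 2011 + 5 days = June 6, 2011.

May 27, 2011; June 1, 2011; June 6, 2011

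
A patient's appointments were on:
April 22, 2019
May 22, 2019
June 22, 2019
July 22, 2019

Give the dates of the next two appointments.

Each date is the 22nd; the gaps (30, 31, 30) track the month lengths.
The rule is the 22nd of each month.
August 2019: August 22, 2019.
September 2019: September 22, 2019.

August 22, 2019; September 22, 2019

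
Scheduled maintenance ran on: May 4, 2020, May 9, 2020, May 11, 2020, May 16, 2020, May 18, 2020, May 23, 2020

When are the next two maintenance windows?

May 25, 2020; May 30, 2020

The gap pattern 5, 2, 5, 2, 5 repeats every 2 events.
These are the Mondays and Saturdays of each week.
Next Monday: May 25, 2020.
The following Saturday is May 30, 2020.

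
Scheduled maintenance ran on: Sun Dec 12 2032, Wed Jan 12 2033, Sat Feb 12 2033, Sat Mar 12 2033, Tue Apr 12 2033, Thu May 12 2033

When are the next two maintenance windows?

Gaps: 31, 31, 28, 31, 30 days — not constant. Every event is on the 12th of the month.
Pattern: the 12th of each month.
Next: June 2033 → Sun Jun 12 2033.
Next: July 2033 → Tue Jul 12 2033.

Sun Jun 12 2033, Tue Jul 12 2033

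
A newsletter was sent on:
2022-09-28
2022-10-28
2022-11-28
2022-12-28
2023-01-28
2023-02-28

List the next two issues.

Gaps: 30, 31, 30, 31, 31 days — not constant. Every event is on the 28th of the month.
Pattern: the 28th of each month.
Next: March 2023 → 2023-03-28.
April 2023: 2023-04-28.

2023-03-28, 2023-04-28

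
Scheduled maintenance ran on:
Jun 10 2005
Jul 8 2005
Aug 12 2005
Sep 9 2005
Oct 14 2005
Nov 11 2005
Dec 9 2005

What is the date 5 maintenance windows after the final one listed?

These are Fridays at 28- or 35-day spacing (28, 35, 28, 35, 28, 28).
The pattern: 2nd Friday of the month.
January 2006 — 2nd Friday is Jan 13 2006.
February 2006 — 2nd Friday is Feb 10 2006.
2nd Friday of March 2006: Mar 10 2006.
April 2006 — 2nd Friday is Apr 14 2006.
May 2006 — 2nd Friday is May 12 2006.

May 12 2006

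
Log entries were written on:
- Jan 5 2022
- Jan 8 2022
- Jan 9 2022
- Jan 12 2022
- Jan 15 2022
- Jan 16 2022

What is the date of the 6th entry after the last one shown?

Jan 30 2022

The gap pattern 3, 1, 3, 3, 1 repeats every 3 events.
These are the Wednesdays, Saturdays and Sundays of each week.
The following Wednesday is Jan 19 2022.
The following Saturday is Jan 22 2022.
Next Sunday: Jan 23 2022.
Next Wednesday: Jan 26 2022.
The following Saturday is Jan 29 2022.
Next Sunday: Jan 30 2022.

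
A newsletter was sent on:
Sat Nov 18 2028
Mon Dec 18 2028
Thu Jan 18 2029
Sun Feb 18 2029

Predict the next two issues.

Each date is the 18th; the gaps (30, 31, 31) track the month lengths.
The rule is the 18th of each month.
Next: March 2029 → Sun Mar 18 2029.
Next: April 2029 → Wed Apr 18 2029.

Sun Mar 18 2029, Wed Apr 18 2029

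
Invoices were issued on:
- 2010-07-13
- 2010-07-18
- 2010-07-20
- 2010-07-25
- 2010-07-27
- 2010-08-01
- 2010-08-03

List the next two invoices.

2010-08-08, 2010-08-10

The gap pattern 5, 2, 5, 2, 5, 2 repeats every 2 events.
These are the Tuesdays and Sundays of each week.
The following Sunday is 2010-08-08.
The following Tuesday is 2010-08-10.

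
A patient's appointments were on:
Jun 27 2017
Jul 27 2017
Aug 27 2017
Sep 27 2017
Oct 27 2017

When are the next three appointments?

Nov 27 2017, Dec 27 2017, Jan 27 2018

Gaps: 30, 31, 31, 30 days — not constant. Every event is on the 27th of the month.
Pattern: the 27th of each month.
November 2017: Nov 27 2017.
Next: December 2017 → Dec 27 2017.
January 2018: Jan 27 2018.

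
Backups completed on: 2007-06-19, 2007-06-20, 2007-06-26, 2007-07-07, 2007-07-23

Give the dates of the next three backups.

2007-08-13, 2007-09-08, 2007-10-09

Gaps: 1, 6, 11, 16 days — each gap is 5 larger than the previous one.
Next gap: 21 days. 2007-07-23 + 21 days = 2007-08-13.
Next gap: 26 days. 2007-08-13 + 26 days = 2007-09-08.
Next gap: 31 days. 2007-09-08 + 31 days = 2007-10-09.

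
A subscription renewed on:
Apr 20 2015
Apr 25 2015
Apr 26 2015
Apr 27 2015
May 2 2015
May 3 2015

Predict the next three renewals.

May 4 2015, May 9 2015, May 10 2015

Gaps: 5, 1, 1, 5, 1 days — not constant, but cyclic with period 3.
The events fall on every Monday, Saturday and Sunday.
The following Monday is May 4 2015.
The following Saturday is May 9 2015.
The following Sunday is May 10 2015.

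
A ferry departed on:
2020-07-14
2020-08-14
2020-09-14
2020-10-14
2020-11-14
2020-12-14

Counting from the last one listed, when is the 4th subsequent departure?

Gaps: 31, 31, 30, 31, 30 days — not constant. Every event is on the 14th of the month.
Pattern: the 14th of each month.
Next: January 2021 → 2021-01-14.
February 2021: 2021-02-14.
Next: March 2021 → 2021-03-14.
April 2021: 2021-04-14.

2021-04-14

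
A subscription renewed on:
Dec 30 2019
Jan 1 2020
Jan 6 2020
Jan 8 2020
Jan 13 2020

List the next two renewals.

Gaps: 2, 5, 2, 5 days — not constant, but cyclic with period 2.
The events fall on every Monday and Wednesday.
The following Wednesday is Jan 15 2020.
The following Monday is Jan 20 2020.

Jan 15 2020, Jan 20 2020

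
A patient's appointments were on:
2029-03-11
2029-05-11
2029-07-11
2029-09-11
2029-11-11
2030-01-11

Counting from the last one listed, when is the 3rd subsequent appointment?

Gaps: 61, 61, 62, 61, 61 days — not constant. Every event is on the 11th of the month.
Pattern: the 11th of every 2 months.
March 2030: 2030-03-11.
Next: May 2030 → 2030-05-11.
Next: July 2030 → 2030-07-11.

2030-07-11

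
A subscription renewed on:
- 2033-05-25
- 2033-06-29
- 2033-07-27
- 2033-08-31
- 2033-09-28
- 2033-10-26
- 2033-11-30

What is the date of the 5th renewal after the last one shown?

2034-04-26

All Wednesdays; the gaps (35, 28, 35, 28, 28, 35) vary with month length.
This is the last Wednesday of each month.
December 2033 ends with Wednesday 2033-12-28.
January 2034 ends with Wednesday 2034-01-25.
February 2034 ends with Wednesday 2034-02-22.
Last Wednesday of March 2034: 2034-03-29.
April 2034 ends with Wednesday 2034-04-26.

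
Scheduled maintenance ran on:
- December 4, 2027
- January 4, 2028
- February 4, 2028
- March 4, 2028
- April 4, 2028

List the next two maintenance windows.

The day-of-month is always 4 (31, 31, 29, 31 days between events).
So this recurs on the 4th of each month.
May 2028: May 4, 2028.
Next: June 2028 → June 4, 2028.

May 4, 2028; June 4, 2028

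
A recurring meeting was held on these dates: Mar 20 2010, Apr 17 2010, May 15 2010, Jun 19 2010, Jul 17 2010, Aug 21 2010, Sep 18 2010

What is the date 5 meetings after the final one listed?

Gaps: 28, 28, 35, 28, 35, 28 days — a mix of 28 and 35. Every date is a Saturday.
Each is the 3rd Saturday of its month.
3rd Saturday of October 2010: Oct 16 2010.
3rd Saturday of November 2010: Nov 20 2010.
3rd Saturday of December 2010: Dec 18 2010.
3rd Saturday of January 2011: Jan 15 2011.
3rd Saturday of February 2011: Feb 19 2011.

Feb 19 2011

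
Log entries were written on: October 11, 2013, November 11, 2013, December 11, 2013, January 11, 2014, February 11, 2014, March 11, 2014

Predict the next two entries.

Each date is the 11th; the gaps (31, 30, 31, 31, 28) track the month lengths.
The rule is the 11th of each month.
April 2014: April 11, 2014.
May 2014: May 11, 2014.

April 11, 2014; May 11, 2014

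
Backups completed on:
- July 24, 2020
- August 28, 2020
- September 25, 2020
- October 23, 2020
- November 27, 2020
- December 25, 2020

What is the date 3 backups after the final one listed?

March 26, 2021

Gaps: 35, 28, 28, 35, 28 days — a mix of 28 and 35. Every date is a Friday.
Each is the 4th Friday of its month.
4th Friday of January 2021: January 22, 2021.
4th Friday of February 2021: February 26, 2021.
March 2021 — 4th Friday is March 26, 2021.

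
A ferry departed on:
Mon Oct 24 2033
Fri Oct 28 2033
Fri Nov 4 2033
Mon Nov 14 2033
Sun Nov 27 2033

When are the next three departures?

Tue Dec 13 2033, Sun Jan 1 2034, Mon Jan 23 2034

Intervals are 4, 7, 10, 13 days — an arithmetic progression with common difference 3.
Next gap: 16 days. Sun Nov 27 2033 + 16 days = Tue Dec 13 2033.
Next gap: 19 days. Tue Dec 13 2033 + 19 days = Sun Jan 1 2034.
Next gap: 22 days. Sun Jan 1 2034 + 22 days = Mon Jan 23 2034.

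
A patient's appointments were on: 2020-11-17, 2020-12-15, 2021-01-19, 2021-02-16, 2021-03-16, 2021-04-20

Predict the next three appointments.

These are Tuesdays at 28- or 35-day spacing (28, 35, 28, 28, 35).
The pattern: 3rd Tuesday of the month.
May 2021 — 3rd Tuesday is 2021-05-18.
June 2021 — 3rd Tuesday is 2021-06-15.
July 2021 — 3rd Tuesday is 2021-07-20.

2021-05-18, 2021-06-15, 2021-07-20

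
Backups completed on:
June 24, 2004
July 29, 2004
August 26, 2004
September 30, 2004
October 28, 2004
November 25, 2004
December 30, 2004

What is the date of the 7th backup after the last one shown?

Every date is a Thursday; gaps 35, 28, 35, 28, 28, 35 days.
Each is the last Thursday of its month (at least one falls on the 29th or later, ruling out '4th Thursday').
January 2005 ends with Thursday January 27, 2005.
February 2005 ends with Thursday February 24, 2005.
March 2005 ends with Thursday March 31, 2005.
Last Thursday of April 2005: April 28, 2005.
Last Thursday of May 2005: May 26, 2005.
Last Thursday of June 2005: June 30, 2005.
Last Thursday of July 2005: July 28, 2005.

July 28, 2005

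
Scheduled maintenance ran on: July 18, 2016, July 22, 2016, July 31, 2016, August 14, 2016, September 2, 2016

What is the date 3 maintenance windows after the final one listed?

Intervals are 4, 9, 14, 19 days — an arithmetic progression with common difference 5.
Next gap: 24 days. September 2, 2016 + 24 days = September 26, 2016.
Next gap: 29 days. September 26, 2016 + 29 days = October 25, 2016.
Next gap: 34 days. October 25, 2016 + 34 days = November 28, 2016.

November 28, 2016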